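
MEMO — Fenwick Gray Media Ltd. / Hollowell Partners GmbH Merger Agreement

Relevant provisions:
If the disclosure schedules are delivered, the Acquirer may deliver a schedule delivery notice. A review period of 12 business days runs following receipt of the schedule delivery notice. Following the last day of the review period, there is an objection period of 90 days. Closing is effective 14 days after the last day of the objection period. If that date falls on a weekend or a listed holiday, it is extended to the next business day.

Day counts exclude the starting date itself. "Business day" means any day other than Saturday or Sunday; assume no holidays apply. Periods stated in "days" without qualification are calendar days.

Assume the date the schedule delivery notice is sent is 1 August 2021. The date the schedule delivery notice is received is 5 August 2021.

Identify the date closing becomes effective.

From Thursday, 5 August 2021, 12 business days (Aug 6, Aug 9, Aug 10, Aug 11, …, Aug 19, Aug 20, Aug 23, skipping weekends) brings us to Monday, 23 August 2021, which is the last day of the review period.
The last day of the objection period: 90 calendar days after 23 August 2021 is 21 November 2021.
The date closing becomes effective: 21 November 2021 + 14 days = 5 December 2021. That falls on a Sunday, so it rolls to the next business day, Monday, 6 December 2021.

6 December 2021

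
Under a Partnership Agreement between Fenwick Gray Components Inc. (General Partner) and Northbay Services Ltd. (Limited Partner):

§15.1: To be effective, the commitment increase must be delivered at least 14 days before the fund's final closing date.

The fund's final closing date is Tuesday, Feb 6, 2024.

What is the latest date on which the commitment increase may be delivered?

Jan 23, 2024

Feb 6, 2024 minus 14 days is Jan 23, 2024.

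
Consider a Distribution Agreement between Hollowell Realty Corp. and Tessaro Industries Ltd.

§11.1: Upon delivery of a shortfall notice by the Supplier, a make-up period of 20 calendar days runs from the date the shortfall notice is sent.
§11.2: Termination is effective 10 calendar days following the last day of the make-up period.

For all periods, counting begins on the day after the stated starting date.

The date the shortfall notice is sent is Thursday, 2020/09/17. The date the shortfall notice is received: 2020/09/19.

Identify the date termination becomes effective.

2020/10/17

The last day of the make-up period: 2020/09/17 + 20 days = 2020/10/07.
Adding 10 calendar days to 2020/10/07 gives 2020/10/17, which is the date termination becomes effective.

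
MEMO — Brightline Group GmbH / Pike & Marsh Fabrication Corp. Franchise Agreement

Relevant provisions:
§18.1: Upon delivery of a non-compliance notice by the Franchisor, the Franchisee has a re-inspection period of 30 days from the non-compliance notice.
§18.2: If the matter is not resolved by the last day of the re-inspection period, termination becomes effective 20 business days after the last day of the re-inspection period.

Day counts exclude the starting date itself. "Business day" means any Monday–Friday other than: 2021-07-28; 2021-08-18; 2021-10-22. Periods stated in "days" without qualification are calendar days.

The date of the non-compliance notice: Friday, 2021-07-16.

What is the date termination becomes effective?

Adding 30 calendar days to 2021-07-16 gives 2021-08-15, which is the last day of the re-inspection period.
The date termination becomes effective: counting 20 business days from Sunday, 2021-08-15 (Aug 16, Aug 17, Aug 19, Aug 20, …, Sep 9, Sep 10, Sep 13, skipping weekends and the listed holiday on Aug 18) reaches Monday, 2021-09-13.

2021-09-13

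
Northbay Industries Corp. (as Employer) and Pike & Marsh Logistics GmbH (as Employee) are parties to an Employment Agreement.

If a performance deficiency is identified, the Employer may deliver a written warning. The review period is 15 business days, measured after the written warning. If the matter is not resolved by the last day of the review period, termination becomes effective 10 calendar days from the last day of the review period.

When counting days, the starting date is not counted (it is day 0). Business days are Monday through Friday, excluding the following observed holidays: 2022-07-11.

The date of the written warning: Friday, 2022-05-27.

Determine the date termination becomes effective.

The last day of the review period: 15 business days after Friday, 2022-05-27, skipping weekends — May 30, May 31, Jun 1, Jun 2, …, Jun 15, Jun 16, Jun 17 — lands on Friday, 2022-06-17.
The date termination becomes effective: 2022-06-17 + 10 days = 2022-06-27.

2022-06-27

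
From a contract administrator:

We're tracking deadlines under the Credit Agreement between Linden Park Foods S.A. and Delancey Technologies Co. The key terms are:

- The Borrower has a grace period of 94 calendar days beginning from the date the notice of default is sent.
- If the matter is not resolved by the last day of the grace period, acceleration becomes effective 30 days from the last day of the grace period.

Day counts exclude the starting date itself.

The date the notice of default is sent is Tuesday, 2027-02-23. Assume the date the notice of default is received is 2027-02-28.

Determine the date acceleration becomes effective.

2027-06-27

The last day of the grace period: 2027-02-23 + 94 days = 2027-05-28.
The date acceleration becomes effective: 2027-05-28 + 30 days = 2027-06-27.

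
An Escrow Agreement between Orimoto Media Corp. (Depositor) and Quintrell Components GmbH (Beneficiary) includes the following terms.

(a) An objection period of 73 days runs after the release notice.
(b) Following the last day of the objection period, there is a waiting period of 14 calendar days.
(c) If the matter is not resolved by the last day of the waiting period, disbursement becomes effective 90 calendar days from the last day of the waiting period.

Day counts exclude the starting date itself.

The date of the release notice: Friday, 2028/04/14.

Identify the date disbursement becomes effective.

2028/10/08

Adding 73 calendar days to 2028/04/14 gives 2028/06/26, which is the last day of the objection period.
The last day of the waiting period: 2028/06/26 + 14 days = 2028/07/10.
The date disbursement becomes effective: 90 calendar days after 2028/07/10 is 2028/10/08.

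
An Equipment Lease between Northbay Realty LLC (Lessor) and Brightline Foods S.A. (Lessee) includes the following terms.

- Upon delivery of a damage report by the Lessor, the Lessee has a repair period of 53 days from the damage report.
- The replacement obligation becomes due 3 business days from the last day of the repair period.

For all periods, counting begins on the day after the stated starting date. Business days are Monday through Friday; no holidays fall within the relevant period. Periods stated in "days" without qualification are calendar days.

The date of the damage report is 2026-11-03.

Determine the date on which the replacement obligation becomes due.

Adding 53 calendar days to 2026-11-03 gives 2026-12-26, which is the last day of the repair period.
The date on which the replacement obligation becomes due: counting 3 business days from Saturday, 2026-12-26 (Dec 28, Dec 29, Dec 30, skipping weekends) reaches Wednesday, 2026-12-30.

2026-12-30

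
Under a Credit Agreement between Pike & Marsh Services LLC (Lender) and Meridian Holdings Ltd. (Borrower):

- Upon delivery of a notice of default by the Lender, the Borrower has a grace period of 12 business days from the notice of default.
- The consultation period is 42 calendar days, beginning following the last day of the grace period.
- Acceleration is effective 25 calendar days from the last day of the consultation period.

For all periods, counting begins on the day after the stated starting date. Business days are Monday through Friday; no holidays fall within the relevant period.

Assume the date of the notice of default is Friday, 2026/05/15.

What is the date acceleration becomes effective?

From Friday, 2026/05/15, 12 business days (May 18, May 19, May 20, May 21, …, May 29, Jun 1, Jun 2, skipping weekends) brings us to Tuesday, 2026/06/02, which is the last day of the grace period.
Adding 42 calendar days to 2026/06/02 gives 2026/07/14, which is the last day of the consultation period.
Adding 25 calendar days to 2026/07/14 gives 2026/08/08, which is the date acceleration becomes effective.

2026/08/08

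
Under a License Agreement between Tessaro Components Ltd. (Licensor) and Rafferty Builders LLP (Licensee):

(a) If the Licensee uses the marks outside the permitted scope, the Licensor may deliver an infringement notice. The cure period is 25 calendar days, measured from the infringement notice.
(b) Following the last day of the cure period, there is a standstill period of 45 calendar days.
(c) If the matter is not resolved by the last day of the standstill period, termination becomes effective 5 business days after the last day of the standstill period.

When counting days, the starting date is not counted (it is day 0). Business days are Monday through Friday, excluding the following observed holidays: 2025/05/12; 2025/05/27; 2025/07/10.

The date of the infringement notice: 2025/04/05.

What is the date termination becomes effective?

2025/06/20

The last day of the cure period: 2025/04/05 + 25 days = 2025/04/30.
Adding 45 calendar days to 2025/04/30 gives 2025/06/14, which is the last day of the standstill period.
The date termination becomes effective: 5 business days after Saturday, 2025/06/14, skipping weekends — Jun 16, Jun 17, Jun 18, Jun 19, Jun 20 — lands on Friday, 2025/06/20.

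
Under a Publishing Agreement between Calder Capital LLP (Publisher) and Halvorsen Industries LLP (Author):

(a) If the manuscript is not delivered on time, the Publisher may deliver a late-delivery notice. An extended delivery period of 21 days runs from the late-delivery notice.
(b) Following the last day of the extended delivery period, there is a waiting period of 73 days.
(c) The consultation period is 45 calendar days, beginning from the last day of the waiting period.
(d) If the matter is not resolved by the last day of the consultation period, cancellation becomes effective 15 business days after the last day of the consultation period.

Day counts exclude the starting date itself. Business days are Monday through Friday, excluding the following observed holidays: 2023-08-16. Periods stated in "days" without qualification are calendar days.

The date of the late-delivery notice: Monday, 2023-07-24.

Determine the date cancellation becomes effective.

2023-12-29

The last day of the extended delivery period: 2023-07-24 + 21 days = 2023-08-14.
The last day of the waiting period: 73 calendar days after 2023-08-14 is 2023-10-26.
Adding 45 calendar days to 2023-10-26 gives 2023-12-10, which is the last day of the consultation period.
The date cancellation becomes effective: 15 business days after Sunday, 2023-12-10, skipping weekends — Dec 11, Dec 12, Dec 13, Dec 14, …, Dec 27, Dec 28, Dec 29 — lands on Friday, 2023-12-29.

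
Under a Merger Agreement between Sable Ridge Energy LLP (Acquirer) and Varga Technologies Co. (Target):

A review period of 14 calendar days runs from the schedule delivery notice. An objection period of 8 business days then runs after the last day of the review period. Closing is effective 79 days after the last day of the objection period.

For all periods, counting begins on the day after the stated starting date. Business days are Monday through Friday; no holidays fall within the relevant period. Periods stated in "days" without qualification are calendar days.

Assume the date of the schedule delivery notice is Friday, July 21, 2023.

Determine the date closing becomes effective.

November 3, 2023

The last day of the review period: July 21, 2023 + 14 days = August 4, 2023.
From Friday, August 4, 2023, 8 business days (Aug 7, Aug 8, Aug 9, Aug 10, Aug 11, Aug 14, Aug 15, Aug 16, skipping weekends) brings us to Wednesday, August 16, 2023, which is the last day of the objection period.
Adding 79 calendar days to August 16, 2023 gives November 3, 2023, which is the date closing becomes effective.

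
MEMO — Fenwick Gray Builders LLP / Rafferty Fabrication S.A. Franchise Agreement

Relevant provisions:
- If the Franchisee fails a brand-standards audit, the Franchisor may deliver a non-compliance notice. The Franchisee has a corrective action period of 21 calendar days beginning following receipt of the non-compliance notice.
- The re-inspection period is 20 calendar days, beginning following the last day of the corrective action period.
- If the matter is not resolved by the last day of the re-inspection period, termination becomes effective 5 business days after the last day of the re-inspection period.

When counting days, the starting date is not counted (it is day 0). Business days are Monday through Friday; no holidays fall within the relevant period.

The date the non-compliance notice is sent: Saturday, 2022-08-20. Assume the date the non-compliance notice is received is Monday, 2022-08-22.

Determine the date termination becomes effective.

The last day of the corrective action period: 2022-08-22 + 21 days = 2022-09-12.
The last day of the re-inspection period: 2022-09-12 + 20 days = 2022-10-02.
From Sunday, 2022-10-02, 5 business days (Oct 3, Oct 4, Oct 5, Oct 6, Oct 7, skipping weekends) brings us to Friday, 2022-10-07, which is the date termination becomes effective.

2022-10-07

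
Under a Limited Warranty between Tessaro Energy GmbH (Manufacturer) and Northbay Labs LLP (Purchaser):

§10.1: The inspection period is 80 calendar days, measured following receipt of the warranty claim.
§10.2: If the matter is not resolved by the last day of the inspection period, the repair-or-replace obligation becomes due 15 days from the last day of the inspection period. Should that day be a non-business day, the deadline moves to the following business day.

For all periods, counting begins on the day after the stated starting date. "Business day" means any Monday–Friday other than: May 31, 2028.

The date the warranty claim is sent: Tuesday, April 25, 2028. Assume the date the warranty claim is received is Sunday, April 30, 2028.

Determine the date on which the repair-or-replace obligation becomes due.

August 3, 2028

Adding 80 calendar days to April 30, 2028 gives July 19, 2028, which is the last day of the inspection period.
The date on which the repair-or-replace obligation becomes due: 15 calendar days after July 19, 2028 is August 3, 2028. August 3, 2028 is a Thursday and is not a listed holiday, so no roll-forward applies.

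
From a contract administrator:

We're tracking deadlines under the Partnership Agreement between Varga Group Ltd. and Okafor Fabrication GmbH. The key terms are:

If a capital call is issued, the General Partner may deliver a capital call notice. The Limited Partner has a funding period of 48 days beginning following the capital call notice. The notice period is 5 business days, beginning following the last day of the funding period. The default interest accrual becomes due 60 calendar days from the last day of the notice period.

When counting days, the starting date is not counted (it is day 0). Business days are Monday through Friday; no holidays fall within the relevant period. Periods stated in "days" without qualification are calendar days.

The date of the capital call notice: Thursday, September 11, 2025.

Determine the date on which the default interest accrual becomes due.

The last day of the funding period: September 11, 2025 + 48 days = October 29, 2025.
The last day of the notice period: counting 5 business days from Wednesday, October 29, 2025 (Oct 30, Oct 31, Nov 3, Nov 4, Nov 5, skipping weekends) reaches Wednesday, November 5, 2025.
The date on which the default interest accrual becomes due: 60 calendar days after November 5, 2025 is January 4, 2026.

January 4, 2026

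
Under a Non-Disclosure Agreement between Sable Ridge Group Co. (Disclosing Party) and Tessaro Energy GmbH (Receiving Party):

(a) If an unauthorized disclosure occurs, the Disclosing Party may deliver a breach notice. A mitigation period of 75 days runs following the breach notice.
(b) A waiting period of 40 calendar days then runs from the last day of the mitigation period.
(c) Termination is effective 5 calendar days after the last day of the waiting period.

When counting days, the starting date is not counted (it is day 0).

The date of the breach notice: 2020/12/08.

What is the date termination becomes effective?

2021/04/07

Adding 75 calendar days to 2020/12/08 gives 2021/02/21, which is the last day of the mitigation period.
The last day of the waiting period: 2021/02/21 + 40 days = 2021/04/02.
Adding 5 calendar days to 2021/04/02 gives 2021/04/07, which is the date termination becomes effective.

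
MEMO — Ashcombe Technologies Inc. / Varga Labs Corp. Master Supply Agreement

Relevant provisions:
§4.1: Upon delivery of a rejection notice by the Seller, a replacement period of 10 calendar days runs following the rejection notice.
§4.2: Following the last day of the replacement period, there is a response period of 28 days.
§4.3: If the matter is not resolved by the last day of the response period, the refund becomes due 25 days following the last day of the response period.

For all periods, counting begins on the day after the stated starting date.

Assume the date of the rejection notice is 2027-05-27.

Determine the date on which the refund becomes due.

Adding 10 calendar days to 2027-05-27 gives 2027-06-06, which is the last day of the replacement period.
The last day of the response period: 2027-06-06 + 28 days = 2027-07-04.
Adding 25 calendar days to 2027-07-04 gives 2027-07-29, which is the date on which the refund becomes due.

2027-07-29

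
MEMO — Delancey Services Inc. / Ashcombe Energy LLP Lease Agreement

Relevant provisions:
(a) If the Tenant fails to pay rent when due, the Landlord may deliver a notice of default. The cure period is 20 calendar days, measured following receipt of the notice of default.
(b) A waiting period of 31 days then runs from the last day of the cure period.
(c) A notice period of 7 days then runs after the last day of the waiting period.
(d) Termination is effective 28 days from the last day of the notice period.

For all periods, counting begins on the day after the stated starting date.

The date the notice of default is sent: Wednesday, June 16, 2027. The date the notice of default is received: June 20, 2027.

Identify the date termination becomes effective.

Adding 20 calendar days to June 20, 2027 gives July 10, 2027, which is the last day of the cure period.
The last day of the waiting period: 31 calendar days after July 10, 2027 is August 10, 2027.
Adding 7 calendar days to August 10, 2027 gives August 17, 2027, which is the last day of the notice period.
The date termination becomes effective: August 17, 2027 + 28 days = September 14, 2027.

September 14, 2027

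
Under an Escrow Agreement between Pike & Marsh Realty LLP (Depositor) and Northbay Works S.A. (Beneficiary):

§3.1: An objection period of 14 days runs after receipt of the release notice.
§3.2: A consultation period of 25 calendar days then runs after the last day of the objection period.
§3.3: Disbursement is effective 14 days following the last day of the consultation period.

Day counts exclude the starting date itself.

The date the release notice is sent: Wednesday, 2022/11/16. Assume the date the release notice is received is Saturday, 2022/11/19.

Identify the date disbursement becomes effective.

The last day of the objection period: 2022/11/19 + 14 days = 2022/12/03.
Adding 25 calendar days to 2022/12/03 gives 2022/12/28, which is the last day of the consultation period.
The date disbursement becomes effective: 2022/12/28 + 14 days = 2023/01/11.

2023/01/11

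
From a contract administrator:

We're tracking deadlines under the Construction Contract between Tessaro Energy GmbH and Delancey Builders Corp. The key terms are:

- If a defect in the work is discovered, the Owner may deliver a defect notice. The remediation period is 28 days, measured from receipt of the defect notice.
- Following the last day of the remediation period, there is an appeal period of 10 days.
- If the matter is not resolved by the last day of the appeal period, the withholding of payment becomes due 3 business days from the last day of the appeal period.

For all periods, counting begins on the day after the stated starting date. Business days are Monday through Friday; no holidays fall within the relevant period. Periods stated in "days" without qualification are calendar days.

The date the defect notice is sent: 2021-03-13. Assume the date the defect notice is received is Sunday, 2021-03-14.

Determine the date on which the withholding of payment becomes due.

Adding 28 calendar days to 2021-03-14 gives 2021-04-11, which is the last day of the remediation period.
The last day of the appeal period: 10 calendar days after 2021-04-11 is 2021-04-21.
From Wednesday, 2021-04-21, 3 business days (Apr 22, Apr 23, Apr 26, skipping weekends) brings us to Monday, 2021-04-26, which is the date on which the withholding of payment becomes due.

2021-04-26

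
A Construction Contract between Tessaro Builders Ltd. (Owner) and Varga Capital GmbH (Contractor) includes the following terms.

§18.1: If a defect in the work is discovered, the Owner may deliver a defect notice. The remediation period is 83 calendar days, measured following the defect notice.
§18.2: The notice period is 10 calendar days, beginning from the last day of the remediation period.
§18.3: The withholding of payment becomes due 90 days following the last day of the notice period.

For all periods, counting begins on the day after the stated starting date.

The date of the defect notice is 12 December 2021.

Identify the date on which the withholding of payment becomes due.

The last day of the remediation period: 12 December 2021 + 83 days = 5 March 2022.
Adding 10 calendar days to 5 March 2022 gives 15 March 2022, which is the last day of the notice period.
The date on which the withholding of payment becomes due: 15 March 2022 + 90 days = 13 June 2022.

13 June 2022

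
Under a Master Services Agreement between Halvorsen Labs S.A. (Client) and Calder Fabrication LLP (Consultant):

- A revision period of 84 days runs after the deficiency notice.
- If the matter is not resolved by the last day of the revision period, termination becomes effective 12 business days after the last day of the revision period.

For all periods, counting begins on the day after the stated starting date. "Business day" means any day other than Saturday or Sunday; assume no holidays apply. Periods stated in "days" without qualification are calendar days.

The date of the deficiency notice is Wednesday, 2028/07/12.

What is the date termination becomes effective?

2028/10/20

Adding 84 calendar days to 2028/07/12 gives 2028/10/04, which is the last day of the revision period.
The date termination becomes effective: 12 business days after Wednesday, 2028/10/04, skipping weekends — Oct 5, Oct 6, Oct 9, Oct 10, …, Oct 18, Oct 19, Oct 20 — lands on Friday, 2028/10/20.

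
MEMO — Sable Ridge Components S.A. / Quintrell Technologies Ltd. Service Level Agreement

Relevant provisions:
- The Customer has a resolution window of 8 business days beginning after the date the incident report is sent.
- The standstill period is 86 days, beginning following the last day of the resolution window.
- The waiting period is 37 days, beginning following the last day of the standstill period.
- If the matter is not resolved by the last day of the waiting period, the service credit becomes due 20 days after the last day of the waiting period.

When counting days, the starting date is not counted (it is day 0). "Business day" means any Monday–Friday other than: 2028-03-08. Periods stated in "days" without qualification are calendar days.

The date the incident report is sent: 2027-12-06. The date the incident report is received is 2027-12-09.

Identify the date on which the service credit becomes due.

From Monday, 2027-12-06, 8 business days (Dec 7, Dec 8, Dec 9, Dec 10, Dec 13, Dec 14, Dec 15, Dec 16, skipping weekends) brings us to Thursday, 2027-12-16, which is the last day of the resolution window.
The last day of the standstill period: 86 calendar days after 2027-12-16 is 2028-03-11.
The last day of the waiting period: 2028-03-11 + 37 days = 2028-04-17.
The date on which the service credit becomes due: 2028-04-17 + 20 days = 2028-05-07.

2028-05-07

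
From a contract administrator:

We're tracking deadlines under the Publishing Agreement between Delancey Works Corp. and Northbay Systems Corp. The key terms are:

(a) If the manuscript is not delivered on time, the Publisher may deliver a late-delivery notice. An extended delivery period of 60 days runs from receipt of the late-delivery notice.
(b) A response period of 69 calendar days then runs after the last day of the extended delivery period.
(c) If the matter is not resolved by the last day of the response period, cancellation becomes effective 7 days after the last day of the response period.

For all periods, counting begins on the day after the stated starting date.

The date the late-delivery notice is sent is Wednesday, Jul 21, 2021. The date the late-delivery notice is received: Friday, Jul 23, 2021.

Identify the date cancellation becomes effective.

The last day of the extended delivery period: 60 calendar days after Jul 23, 2021 is Sep 21, 2021.
Adding 69 calendar days to Sep 21, 2021 gives Nov 29, 2021, which is the last day of the response period.
The date cancellation becomes effective: Nov 29, 2021 + 7 days = Dec 6, 2021.

Dec 6, 2021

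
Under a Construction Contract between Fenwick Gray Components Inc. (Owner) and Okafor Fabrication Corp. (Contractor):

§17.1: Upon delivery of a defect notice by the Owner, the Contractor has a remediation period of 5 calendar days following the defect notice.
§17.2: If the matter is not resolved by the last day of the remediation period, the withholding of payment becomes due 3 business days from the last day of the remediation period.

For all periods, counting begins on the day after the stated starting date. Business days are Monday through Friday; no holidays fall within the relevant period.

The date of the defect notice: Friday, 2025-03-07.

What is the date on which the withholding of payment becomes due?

The last day of the remediation period: 5 calendar days after 2025-03-07 is 2025-03-12.
The date on which the withholding of payment becomes due: counting 3 business days from Wednesday, 2025-03-12 (Mar 13, Mar 14, Mar 17, skipping weekends) reaches Monday, 2025-03-17.

2025-03-17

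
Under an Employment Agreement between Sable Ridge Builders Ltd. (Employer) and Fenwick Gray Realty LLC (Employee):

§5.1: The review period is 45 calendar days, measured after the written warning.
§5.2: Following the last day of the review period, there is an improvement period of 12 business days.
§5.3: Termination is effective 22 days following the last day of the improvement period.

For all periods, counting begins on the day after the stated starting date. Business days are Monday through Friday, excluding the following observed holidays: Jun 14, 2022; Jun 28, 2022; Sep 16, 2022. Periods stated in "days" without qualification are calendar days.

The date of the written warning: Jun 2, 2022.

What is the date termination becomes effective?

Aug 24, 2022

The last day of the review period: Jun 2, 2022 + 45 days = Jul 17, 2022.
The last day of the improvement period: counting 12 business days from Sunday, Jul 17, 2022 (Jul 18, Jul 19, Jul 20, Jul 21, …, Jul 29, Aug 1, Aug 2, skipping weekends) reaches Tuesday, Aug 2, 2022.
The date termination becomes effective: 22 calendar days after Aug 2, 2022 is Aug 24, 2022.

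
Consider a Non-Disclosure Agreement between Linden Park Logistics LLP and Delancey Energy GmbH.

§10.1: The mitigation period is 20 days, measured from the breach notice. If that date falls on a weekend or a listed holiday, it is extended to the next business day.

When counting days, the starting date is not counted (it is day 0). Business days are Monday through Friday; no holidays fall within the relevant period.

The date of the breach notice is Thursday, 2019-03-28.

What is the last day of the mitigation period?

2019-04-17

Adding 20 calendar days to 2019-03-28 gives 2019-04-17, which is the last day of the mitigation period. 2019-04-17 is a Wednesday, so no roll-forward applies.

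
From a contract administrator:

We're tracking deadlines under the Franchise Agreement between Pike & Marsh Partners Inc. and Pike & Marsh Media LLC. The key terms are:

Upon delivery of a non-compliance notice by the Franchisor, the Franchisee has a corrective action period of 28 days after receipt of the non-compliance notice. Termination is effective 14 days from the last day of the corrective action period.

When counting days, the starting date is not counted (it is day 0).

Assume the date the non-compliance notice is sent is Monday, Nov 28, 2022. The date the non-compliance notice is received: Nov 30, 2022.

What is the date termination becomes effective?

Adding 28 calendar days to Nov 30, 2022 gives Dec 28, 2022, which is the last day of the corrective action period.
Adding 14 calendar days to Dec 28, 2022 gives Jan 11, 2023, which is the date termination becomes effective.

Jan 11, 2023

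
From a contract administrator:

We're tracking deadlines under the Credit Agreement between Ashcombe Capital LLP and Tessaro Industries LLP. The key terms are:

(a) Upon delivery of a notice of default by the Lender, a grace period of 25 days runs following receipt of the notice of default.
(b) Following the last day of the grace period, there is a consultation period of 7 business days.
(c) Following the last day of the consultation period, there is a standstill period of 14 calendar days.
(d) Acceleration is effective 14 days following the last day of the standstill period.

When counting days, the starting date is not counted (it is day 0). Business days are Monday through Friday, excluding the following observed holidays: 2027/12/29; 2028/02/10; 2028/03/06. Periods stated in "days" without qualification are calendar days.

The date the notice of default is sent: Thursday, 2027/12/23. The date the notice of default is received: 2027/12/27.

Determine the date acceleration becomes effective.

Adding 25 calendar days to 2027/12/27 gives 2028/01/21, which is the last day of the grace period.
The last day of the consultation period: counting 7 business days from Friday, 2028/01/21 (Jan 24, Jan 25, Jan 26, Jan 27, Jan 28, Jan 31, Feb 1, skipping weekends) reaches Tuesday, 2028/02/01.
Adding 14 calendar days to 2028/02/01 gives 2028/02/15, which is the last day of the standstill period.
The date acceleration becomes effective: 2028/02/15 + 14 days = 2028/02/29.

2028/02/29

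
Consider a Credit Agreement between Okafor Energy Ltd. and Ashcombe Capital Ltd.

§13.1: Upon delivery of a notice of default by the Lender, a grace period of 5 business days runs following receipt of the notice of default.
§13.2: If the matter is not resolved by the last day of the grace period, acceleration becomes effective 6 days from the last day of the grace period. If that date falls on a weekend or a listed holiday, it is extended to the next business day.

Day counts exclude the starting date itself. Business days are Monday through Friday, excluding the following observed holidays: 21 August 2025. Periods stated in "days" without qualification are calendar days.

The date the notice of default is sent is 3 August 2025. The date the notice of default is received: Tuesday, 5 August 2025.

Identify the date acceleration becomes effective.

The last day of the grace period: counting 5 business days from Tuesday, 5 August 2025 (Aug 6, Aug 7, Aug 8, Aug 11, Aug 12, skipping weekends) reaches Tuesday, 12 August 2025.
Adding 6 calendar days to 12 August 2025 gives 18 August 2025, which is the date acceleration becomes effective. 18 August 2025 is a Monday and is not a listed holiday, so no roll-forward applies.

18 August 2025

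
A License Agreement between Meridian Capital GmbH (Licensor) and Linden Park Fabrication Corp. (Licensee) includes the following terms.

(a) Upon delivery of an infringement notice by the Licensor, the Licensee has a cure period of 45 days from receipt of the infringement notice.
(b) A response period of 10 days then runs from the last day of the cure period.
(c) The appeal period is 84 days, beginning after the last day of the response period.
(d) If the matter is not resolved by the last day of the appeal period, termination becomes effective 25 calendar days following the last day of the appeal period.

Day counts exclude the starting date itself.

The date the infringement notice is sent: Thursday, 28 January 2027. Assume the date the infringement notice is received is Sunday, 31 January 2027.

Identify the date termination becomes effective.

Adding 45 calendar days to 31 January 2027 gives 17 March 2027, which is the last day of the cure period.
The last day of the response period: 10 calendar days after 17 March 2027 is 27 March 2027.
The last day of the appeal period: 84 calendar days after 27 March 2027 is 19 June 2027.
The date termination becomes effective: 19 June 2027 + 25 days = 14 July 2027.

14 July 2027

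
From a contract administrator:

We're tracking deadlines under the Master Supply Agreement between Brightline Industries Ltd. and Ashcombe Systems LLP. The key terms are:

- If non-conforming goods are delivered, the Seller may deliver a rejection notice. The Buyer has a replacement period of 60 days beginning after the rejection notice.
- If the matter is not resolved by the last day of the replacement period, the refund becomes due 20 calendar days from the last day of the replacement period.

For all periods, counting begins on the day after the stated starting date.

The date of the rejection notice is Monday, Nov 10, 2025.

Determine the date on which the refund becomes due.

Jan 29, 2026

The last day of the replacement period: 60 calendar days after Nov 10, 2025 is Jan 9, 2026.
Adding 20 calendar days to Jan 9, 2026 gives Jan 29, 2026, which is the date on which the refund becomes due.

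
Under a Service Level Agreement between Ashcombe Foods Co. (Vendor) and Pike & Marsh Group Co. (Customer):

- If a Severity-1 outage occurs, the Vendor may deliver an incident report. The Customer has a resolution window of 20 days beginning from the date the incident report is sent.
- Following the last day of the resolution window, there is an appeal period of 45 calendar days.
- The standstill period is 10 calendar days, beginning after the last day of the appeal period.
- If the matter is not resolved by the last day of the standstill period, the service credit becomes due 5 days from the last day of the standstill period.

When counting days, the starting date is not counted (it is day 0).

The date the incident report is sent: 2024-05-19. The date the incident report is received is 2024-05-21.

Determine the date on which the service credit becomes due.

Adding 20 calendar days to 2024-05-19 gives 2024-06-08, which is the last day of the resolution window.
The last day of the appeal period: 45 calendar days after 2024-06-08 is 2024-07-23.
The last day of the standstill period: 10 calendar days after 2024-07-23 is 2024-08-02.
Adding 5 calendar days to 2024-08-02 gives 2024-08-07, which is the date on which the service credit becomes due.

2024-08-07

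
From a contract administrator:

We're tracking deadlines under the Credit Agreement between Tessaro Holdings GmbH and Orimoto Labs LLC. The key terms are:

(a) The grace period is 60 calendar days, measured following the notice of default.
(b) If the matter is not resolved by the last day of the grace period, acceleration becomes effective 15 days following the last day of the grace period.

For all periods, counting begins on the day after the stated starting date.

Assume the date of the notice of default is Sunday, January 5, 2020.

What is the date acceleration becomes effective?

The last day of the grace period: 60 calendar days after January 5, 2020 is March 5, 2020.
The date acceleration becomes effective: March 5, 2020 + 15 days = March 20, 2020.

March 20, 2020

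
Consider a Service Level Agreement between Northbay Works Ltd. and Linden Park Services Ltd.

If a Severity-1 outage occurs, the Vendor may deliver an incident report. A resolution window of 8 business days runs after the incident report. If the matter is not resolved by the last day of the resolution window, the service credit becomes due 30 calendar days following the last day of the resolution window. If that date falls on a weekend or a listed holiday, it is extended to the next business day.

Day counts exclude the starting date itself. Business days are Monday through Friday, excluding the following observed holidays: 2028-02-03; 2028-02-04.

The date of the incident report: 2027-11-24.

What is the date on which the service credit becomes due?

From Wednesday, 2027-11-24, 8 business days (Nov 25, Nov 26, Nov 29, Nov 30, Dec 1, Dec 2, Dec 3, Dec 6, skipping weekends) brings us to Monday, 2027-12-06, which is the last day of the resolution window.
The date on which the service credit becomes due: 2027-12-06 + 30 days = 2028-01-05. 2028-01-05 is a Wednesday and is not a listed holiday, so no roll-forward applies.

2028-01-05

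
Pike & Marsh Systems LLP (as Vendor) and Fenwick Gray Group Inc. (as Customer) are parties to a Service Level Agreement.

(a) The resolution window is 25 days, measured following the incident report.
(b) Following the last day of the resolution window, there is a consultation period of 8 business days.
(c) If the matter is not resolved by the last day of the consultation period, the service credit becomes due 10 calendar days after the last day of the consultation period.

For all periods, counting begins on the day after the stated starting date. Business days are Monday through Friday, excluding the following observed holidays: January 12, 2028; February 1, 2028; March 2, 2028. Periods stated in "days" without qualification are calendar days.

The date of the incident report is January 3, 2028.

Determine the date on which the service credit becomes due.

The last day of the resolution window: January 3, 2028 + 25 days = January 28, 2028.
The last day of the consultation period: 8 business days after Friday, January 28, 2028, skipping weekends and the listed holiday on Feb 1 — Jan 31, Feb 2, Feb 3, Feb 4, Feb 7, Feb 8, Feb 9, Feb 10 — lands on Thursday, February 10, 2028.
The date on which the service credit becomes due: February 10, 2028 + 10 days = February 20, 2028.

February 20, 2028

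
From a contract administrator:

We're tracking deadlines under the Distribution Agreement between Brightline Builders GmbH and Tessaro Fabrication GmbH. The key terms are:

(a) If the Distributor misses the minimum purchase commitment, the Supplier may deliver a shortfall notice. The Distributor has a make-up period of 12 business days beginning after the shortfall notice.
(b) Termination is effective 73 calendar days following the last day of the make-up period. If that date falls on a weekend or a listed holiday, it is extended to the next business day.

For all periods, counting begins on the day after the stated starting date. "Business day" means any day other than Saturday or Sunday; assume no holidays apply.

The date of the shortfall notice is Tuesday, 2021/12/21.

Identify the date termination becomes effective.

2022/03/21

The last day of the make-up period: counting 12 business days from Tuesday, 2021/12/21 (Dec 22, Dec 23, Dec 24, Dec 27, …, Jan 4, Jan 5, Jan 6, skipping weekends) reaches Thursday, 2022/01/06.
Adding 73 calendar days to 2022/01/06 gives 2022/03/20, which is the date termination becomes effective. That falls on a Sunday, so it rolls to the next business day, Monday, 2022/03/21.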